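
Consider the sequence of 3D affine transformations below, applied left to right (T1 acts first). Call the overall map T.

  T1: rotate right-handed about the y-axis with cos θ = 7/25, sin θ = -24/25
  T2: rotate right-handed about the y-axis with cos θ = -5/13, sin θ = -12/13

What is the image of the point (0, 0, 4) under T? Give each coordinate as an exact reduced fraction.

T1 rotate right-handed about the y-axis with cos θ = 7/25, sin θ = -24/25: (0, 0, 4) → (-96/25, 0, 28/25)
T2 rotate right-handed about the y-axis with cos θ = -5/13, sin θ = -12/13: (-96/25, 0, 28/25) → (144/325, 0, -1292/325)

T(p) = (144/325, 0, -1292/325)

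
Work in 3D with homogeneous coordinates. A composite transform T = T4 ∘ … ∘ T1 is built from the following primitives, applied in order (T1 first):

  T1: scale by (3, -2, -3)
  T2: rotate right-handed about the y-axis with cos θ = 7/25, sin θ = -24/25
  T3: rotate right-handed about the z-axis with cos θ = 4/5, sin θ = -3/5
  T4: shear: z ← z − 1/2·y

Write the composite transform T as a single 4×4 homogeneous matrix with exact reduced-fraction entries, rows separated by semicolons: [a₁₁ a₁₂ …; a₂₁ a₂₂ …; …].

T1 = [3 0 0 0; 0 -2 0 0; 0 0 -3 0; 0 0 0 1]
T2·T1 = [21/25 0 72/25 0; 0 -2 0 0; 72/25 0 -21/25 0; 0 0 0 1]
T3·…·T1 = [84/125 -6/5 288/125 0; -63/125 -8/5 -216/125 0; 72/25 0 -21/25 0; 0 0 0 1]
T4·…·T1 = [84/125 -6/5 288/125 0; -63/125 -8/5 -216/125 0; 783/250 4/5 3/125 0; 0 0 0 1]

T = [84/125 -6/5 288/125 0; -63/125 -8/5 -216/125 0; 783/250 4/5 3/125 0; 0 0 0 1]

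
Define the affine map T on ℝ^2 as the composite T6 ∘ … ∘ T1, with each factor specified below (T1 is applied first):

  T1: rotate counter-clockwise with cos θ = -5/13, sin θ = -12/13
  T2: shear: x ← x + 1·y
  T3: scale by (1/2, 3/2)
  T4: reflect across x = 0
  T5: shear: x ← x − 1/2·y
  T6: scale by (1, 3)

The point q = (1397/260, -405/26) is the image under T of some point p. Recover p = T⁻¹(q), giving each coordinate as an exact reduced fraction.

T1 = [-5/13 12/13 0; -12/13 -5/13 0; 0 0 1]
T2·T1 = [-17/13 7/13 0; -12/13 -5/13 0; 0 0 1]
T3·…·T1 = [-17/26 7/26 0; -18/13 -15/26 0; 0 0 1]
T4·…·T1 = [17/26 -7/26 0; -18/13 -15/26 0; 0 0 1]
T5·…·T1 = [35/26 1/52 0; -18/13 -15/26 0; 0 0 1]
T6·…·T1 = [35/26 1/52 0; -54/13 -45/26 0; 0 0 1]
det M = -9/4; M⁻¹ = [10/13 1/117 0; -24/13 -70/117 0; 0 0 1]
M⁻¹ · (1397/260, -405/26)ᵀ = (4, -3/5)ᵀ

p = (4, -3/5)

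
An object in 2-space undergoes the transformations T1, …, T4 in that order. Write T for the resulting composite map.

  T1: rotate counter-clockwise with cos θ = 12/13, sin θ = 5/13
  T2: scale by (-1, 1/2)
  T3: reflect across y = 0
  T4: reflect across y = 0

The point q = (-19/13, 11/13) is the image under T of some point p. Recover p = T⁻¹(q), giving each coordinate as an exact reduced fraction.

p = (2, 1)

T1 = [12/13 -5/13 0; 5/13 12/13 0; 0 0 1]
T2·T1 = [-12/13 5/13 0; 5/26 6/13 0; 0 0 1]
T3·…·T1 = [-12/13 5/13 0; -5/26 -6/13 0; 0 0 1]
T4·…·T1 = [-12/13 5/13 0; 5/26 6/13 0; 0 0 1]
det M = -1/2; M⁻¹ = [-12/13 10/13 0; 5/13 24/13 0; 0 0 1]
M⁻¹ · (-19/13, 11/13)ᵀ = (2, 1)ᵀ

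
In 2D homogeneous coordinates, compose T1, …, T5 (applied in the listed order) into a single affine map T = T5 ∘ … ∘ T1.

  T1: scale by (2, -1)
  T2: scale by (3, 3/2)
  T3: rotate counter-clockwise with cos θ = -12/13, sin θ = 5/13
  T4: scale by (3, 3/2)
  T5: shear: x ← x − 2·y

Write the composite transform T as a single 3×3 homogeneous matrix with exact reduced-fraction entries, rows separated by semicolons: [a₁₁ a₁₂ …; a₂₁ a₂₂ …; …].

T1 = [2 0 0; 0 -1 0; 0 0 1]
T2·T1 = [6 0 0; 0 -3/2 0; 0 0 1]
T3·…·T1 = [-72/13 15/26 0; 30/13 18/13 0; 0 0 1]
T4·…·T1 = [-216/13 45/26 0; 45/13 27/13 0; 0 0 1]
T5·…·T1 = [-306/13 -63/26 0; 45/13 27/13 0; 0 0 1]

T = [-306/13 -63/26 0; 45/13 27/13 0; 0 0 1]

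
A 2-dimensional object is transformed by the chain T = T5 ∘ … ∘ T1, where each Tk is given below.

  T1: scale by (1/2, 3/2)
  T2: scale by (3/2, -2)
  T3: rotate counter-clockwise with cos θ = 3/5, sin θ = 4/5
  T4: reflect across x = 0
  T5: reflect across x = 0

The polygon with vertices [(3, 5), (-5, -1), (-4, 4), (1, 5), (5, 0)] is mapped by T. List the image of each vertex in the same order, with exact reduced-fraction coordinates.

image vertices: (267/20, -36/5), (-93/20, -6/5), (39/5, -48/5), (249/20, -42/5), (9/4, 3)

T1 scale by (1/2, 3/2): (3, 5) → (3/2, 15/2); (-5, -1) → (-5/2, -3/2); (-4, 4) → (-2, 6); (1, 5) → (1/2, 15/2); (5, 0) → (5/2, 0)
T2 scale by (3/2, -2): (3/2, 15/2) → (9/4, -15); (-5/2, -3/2) → (-15/4, 3); (-2, 6) → (-3, -12); (1/2, 15/2) → (3/4, -15); (5/2, 0) → (15/4, 0)
T3 rotate counter-clockwise with cos θ = 3/5, sin θ = 4/5: (9/4, -15) → (267/20, -36/5); (-15/4, 3) → (-93/20, -6/5); (-3, -12) → (39/5, -48/5); (3/4, -15) → (249/20, -42/5); (15/4, 0) → (9/4, 3)
T4 reflect across x = 0: (267/20, -36/5) → (-267/20, -36/5); (-93/20, -6/5) → (93/20, -6/5); (39/5, -48/5) → (-39/5, -48/5); (249/20, -42/5) → (-249/20, -42/5); (9/4, 3) → (-9/4, 3)
T5 reflect across x = 0: (-267/20, -36/5) → (267/20, -36/5); (93/20, -6/5) → (-93/20, -6/5); (-39/5, -48/5) → (39/5, -48/5); (-249/20, -42/5) → (249/20, -42/5); (-9/4, 3) → (9/4, 3)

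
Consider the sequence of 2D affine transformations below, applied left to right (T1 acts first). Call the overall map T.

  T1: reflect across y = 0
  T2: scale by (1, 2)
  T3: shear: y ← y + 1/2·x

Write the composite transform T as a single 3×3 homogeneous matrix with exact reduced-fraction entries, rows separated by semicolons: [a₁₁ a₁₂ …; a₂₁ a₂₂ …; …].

T1 = [1 0 0; 0 -1 0; 0 0 1]
T2·T1 = [1 0 0; 0 -2 0; 0 0 1]
T3·…·T1 = [1 0 0; 1/2 -2 0; 0 0 1]

T = [1 0 0; 1/2 -2 0; 0 0 1]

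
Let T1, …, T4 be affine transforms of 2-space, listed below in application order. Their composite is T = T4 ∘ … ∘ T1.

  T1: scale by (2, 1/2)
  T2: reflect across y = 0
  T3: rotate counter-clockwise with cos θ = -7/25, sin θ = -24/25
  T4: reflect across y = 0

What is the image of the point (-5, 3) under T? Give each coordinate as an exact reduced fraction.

T1 scale by (2, 1/2): (-5, 3) → (-10, 3/2)
T2 reflect across y = 0: (-10, 3/2) → (-10, -3/2)
T3 rotate counter-clockwise with cos θ = -7/25, sin θ = -24/25: (-10, -3/2) → (34/25, 501/50)
T4 reflect across y = 0: (34/25, 501/50) → (34/25, -501/50)

T(p) = (34/25, -501/50)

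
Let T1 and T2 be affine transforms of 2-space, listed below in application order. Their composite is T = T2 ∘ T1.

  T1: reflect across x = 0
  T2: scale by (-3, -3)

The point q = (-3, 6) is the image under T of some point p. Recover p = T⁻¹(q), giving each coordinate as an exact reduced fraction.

T1 = [-1 0 0; 0 1 0; 0 0 1]
T2·T1 = [3 0 0; 0 -3 0; 0 0 1]
det M = -9; M⁻¹ = [1/3 0 0; 0 -1/3 0; 0 0 1]
M⁻¹ · (-3, 6)ᵀ = (-1, -2)ᵀ

p = (-1, -2)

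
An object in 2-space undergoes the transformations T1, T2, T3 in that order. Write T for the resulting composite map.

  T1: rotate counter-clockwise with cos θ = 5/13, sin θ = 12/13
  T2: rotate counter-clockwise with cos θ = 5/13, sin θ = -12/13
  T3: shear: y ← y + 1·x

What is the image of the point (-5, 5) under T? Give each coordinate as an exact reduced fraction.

T1 rotate counter-clockwise with cos θ = 5/13, sin θ = 12/13: (-5, 5) → (-85/13, -35/13)
T2 rotate counter-clockwise with cos θ = 5/13, sin θ = -12/13: (-85/13, -35/13) → (-5, 5)
T3 shear: y ← y + 1·x: (-5, 5) → (-5, 0)

T(p) = (-5, 0)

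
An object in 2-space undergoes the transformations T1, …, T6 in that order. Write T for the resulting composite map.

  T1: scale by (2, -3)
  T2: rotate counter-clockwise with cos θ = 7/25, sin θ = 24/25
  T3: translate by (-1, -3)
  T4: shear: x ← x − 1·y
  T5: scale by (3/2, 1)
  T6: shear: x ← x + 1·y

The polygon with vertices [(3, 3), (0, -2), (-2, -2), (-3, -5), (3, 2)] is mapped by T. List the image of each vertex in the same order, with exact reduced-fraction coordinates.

image vertices: (693/50, 6/25), (-237/25, -33/25), (-231/25, -129/25), (-1167/50, -114/25), (228/25, 27/25)

T1 scale by (2, -3): (3, 3) → (6, -9); (0, -2) → (0, 6); (-2, -2) → (-4, 6); (-3, -5) → (-6, 15); (3, 2) → (6, -6)
T2 rotate counter-clockwise with cos θ = 7/25, sin θ = 24/25: (6, -9) → (258/25, 81/25); (0, 6) → (-144/25, 42/25); (-4, 6) → (-172/25, -54/25); (-6, 15) → (-402/25, -39/25); (6, -6) → (186/25, 102/25)
T3 translate by (-1, -3): (258/25, 81/25) → (233/25, 6/25); (-144/25, 42/25) → (-169/25, -33/25); (-172/25, -54/25) → (-197/25, -129/25); (-402/25, -39/25) → (-427/25, -114/25); (186/25, 102/25) → (161/25, 27/25)
T4 shear: x ← x − 1·y: (233/25, 6/25) → (227/25, 6/25); (-169/25, -33/25) → (-136/25, -33/25); (-197/25, -129/25) → (-68/25, -129/25); (-427/25, -114/25) → (-313/25, -114/25); (161/25, 27/25) → (134/25, 27/25)
T5 scale by (3/2, 1): (227/25, 6/25) → (681/50, 6/25); (-136/25, -33/25) → (-204/25, -33/25); (-68/25, -129/25) → (-102/25, -129/25); (-313/25, -114/25) → (-939/50, -114/25); (134/25, 27/25) → (201/25, 27/25)
T6 shear: x ← x + 1·y: (681/50, 6/25) → (693/50, 6/25); (-204/25, -33/25) → (-237/25, -33/25); (-102/25, -129/25) → (-231/25, -129/25); (-939/50, -114/25) → (-1167/50, -114/25); (201/25, 27/25) → (228/25, 27/25)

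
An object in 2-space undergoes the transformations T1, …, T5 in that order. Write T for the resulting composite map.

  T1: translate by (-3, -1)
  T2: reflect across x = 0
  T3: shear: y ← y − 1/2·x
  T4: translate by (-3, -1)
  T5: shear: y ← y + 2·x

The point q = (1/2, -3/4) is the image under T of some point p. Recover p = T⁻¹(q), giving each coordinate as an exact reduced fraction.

T1 = [1 0 -3; 0 1 -1; 0 0 1]
T2·T1 = [-1 0 3; 0 1 -1; 0 0 1]
T3·…·T1 = [-1 0 3; 1/2 1 -5/2; 0 0 1]
T4·…·T1 = [-1 0 0; 1/2 1 -7/2; 0 0 1]
T5·…·T1 = [-1 0 0; -3/2 1 -7/2; 0 0 1]
det M = -1; M⁻¹ = [-1 0 0; -3/2 1 7/2; 0 0 1]
M⁻¹ · (1/2, -3/4)ᵀ = (-1/2, 2)ᵀ

p = (-1/2, 2)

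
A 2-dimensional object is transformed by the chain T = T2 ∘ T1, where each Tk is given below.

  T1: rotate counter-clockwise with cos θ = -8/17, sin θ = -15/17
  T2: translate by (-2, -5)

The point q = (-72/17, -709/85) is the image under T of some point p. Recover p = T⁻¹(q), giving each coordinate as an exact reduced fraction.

T1 = [-8/17 15/17 0; -15/17 -8/17 0; 0 0 1]
T2·T1 = [-8/17 15/17 -2; -15/17 -8/17 -5; 0 0 1]
det M = 1; M⁻¹ = [-8/17 -15/17 -91/17; 15/17 -8/17 -10/17; 0 0 1]
M⁻¹ · (-72/17, -709/85)ᵀ = (4, -2/5)ᵀ

p = (4, -2/5)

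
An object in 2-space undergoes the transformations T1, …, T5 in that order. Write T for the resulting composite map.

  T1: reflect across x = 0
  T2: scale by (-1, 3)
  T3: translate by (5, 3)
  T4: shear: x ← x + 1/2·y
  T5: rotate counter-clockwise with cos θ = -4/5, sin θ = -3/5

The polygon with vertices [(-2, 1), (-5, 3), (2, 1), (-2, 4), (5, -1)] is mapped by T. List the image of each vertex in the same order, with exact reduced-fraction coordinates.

T1 reflect across x = 0: (-2, 1) → (2, 1); (-5, 3) → (5, 3); (2, 1) → (-2, 1); (-2, 4) → (2, 4); (5, -1) → (-5, -1)
T2 scale by (-1, 3): (2, 1) → (-2, 3); (5, 3) → (-5, 9); (-2, 1) → (2, 3); (2, 4) → (-2, 12); (-5, -1) → (5, -3)
T3 translate by (5, 3): (-2, 3) → (3, 6); (-5, 9) → (0, 12); (2, 3) → (7, 6); (-2, 12) → (3, 15); (5, -3) → (10, 0)
T4 shear: x ← x + 1/2·y: (3, 6) → (6, 6); (0, 12) → (6, 12); (7, 6) → (10, 6); (3, 15) → (21/2, 15); (10, 0) → (10, 0)
T5 rotate counter-clockwise with cos θ = -4/5, sin θ = -3/5: (6, 6) → (-6/5, -42/5); (6, 12) → (12/5, -66/5); (10, 6) → (-22/5, -54/5); (21/2, 15) → (3/5, -183/10); (10, 0) → (-8, -6)

image vertices: (-6/5, -42/5), (12/5, -66/5), (-22/5, -54/5), (3/5, -183/10), (-8, -6)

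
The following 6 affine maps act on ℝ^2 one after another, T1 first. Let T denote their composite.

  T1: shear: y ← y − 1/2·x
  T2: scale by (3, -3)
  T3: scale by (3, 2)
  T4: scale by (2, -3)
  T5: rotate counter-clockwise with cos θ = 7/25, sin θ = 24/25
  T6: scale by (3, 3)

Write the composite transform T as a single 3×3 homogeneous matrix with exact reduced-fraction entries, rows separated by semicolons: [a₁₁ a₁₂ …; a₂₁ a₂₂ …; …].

T = [1026/25 -1296/25 0; 1107/25 378/25 0; 0 0 1]

T1 = [1 0 0; -1/2 1 0; 0 0 1]
T2·T1 = [3 0 0; 3/2 -3 0; 0 0 1]
T3·…·T1 = [9 0 0; 3 -6 0; 0 0 1]
T4·…·T1 = [18 0 0; -9 18 0; 0 0 1]
T5·…·T1 = [342/25 -432/25 0; 369/25 126/25 0; 0 0 1]
T6·…·T1 = [1026/25 -1296/25 0; 1107/25 378/25 0; 0 0 1]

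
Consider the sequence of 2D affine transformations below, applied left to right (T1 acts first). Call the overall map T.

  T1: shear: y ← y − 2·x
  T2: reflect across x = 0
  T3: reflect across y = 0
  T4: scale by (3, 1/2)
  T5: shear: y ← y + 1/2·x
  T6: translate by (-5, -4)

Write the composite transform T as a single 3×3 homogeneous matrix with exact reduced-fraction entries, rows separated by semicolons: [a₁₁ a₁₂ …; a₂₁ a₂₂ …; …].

T1 = [1 0 0; -2 1 0; 0 0 1]
T2·T1 = [-1 0 0; -2 1 0; 0 0 1]
T3·…·T1 = [-1 0 0; 2 -1 0; 0 0 1]
T4·…·T1 = [-3 0 0; 1 -1/2 0; 0 0 1]
T5·…·T1 = [-3 0 0; -1/2 -1/2 0; 0 0 1]
T6·…·T1 = [-3 0 -5; -1/2 -1/2 -4; 0 0 1]

T = [-3 0 -5; -1/2 -1/2 -4; 0 0 1]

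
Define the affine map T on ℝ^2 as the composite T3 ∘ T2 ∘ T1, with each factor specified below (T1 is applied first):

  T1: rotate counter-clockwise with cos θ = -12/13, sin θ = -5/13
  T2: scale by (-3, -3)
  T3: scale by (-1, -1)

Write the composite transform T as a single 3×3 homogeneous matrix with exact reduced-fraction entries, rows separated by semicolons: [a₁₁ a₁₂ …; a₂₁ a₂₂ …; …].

T1 = [-12/13 5/13 0; -5/13 -12/13 0; 0 0 1]
T2·T1 = [36/13 -15/13 0; 15/13 36/13 0; 0 0 1]
T3·…·T1 = [-36/13 15/13 0; -15/13 -36/13 0; 0 0 1]

T = [-36/13 15/13 0; -15/13 -36/13 0; 0 0 1]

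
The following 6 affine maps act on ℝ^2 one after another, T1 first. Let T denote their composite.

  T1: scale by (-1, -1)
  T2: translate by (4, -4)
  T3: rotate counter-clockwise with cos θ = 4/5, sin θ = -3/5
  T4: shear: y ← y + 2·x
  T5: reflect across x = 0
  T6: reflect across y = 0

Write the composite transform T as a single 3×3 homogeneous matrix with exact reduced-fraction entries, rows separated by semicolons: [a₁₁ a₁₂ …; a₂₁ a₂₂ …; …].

T1 = [-1 0 0; 0 -1 0; 0 0 1]
T2·T1 = [-1 0 4; 0 -1 -4; 0 0 1]
T3·…·T1 = [-4/5 -3/5 4/5; 3/5 -4/5 -28/5; 0 0 1]
T4·…·T1 = [-4/5 -3/5 4/5; -1 -2 -4; 0 0 1]
T5·…·T1 = [4/5 3/5 -4/5; -1 -2 -4; 0 0 1]
T6·…·T1 = [4/5 3/5 -4/5; 1 2 4; 0 0 1]

T = [4/5 3/5 -4/5; 1 2 4; 0 0 1]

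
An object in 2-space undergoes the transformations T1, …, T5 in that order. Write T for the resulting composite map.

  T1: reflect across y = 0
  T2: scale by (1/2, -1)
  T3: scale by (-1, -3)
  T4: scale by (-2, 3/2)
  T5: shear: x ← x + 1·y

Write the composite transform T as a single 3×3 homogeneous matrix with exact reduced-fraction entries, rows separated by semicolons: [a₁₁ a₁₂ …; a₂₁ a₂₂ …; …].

T1 = [1 0 0; 0 -1 0; 0 0 1]
T2·T1 = [1/2 0 0; 0 1 0; 0 0 1]
T3·…·T1 = [-1/2 0 0; 0 -3 0; 0 0 1]
T4·…·T1 = [1 0 0; 0 -9/2 0; 0 0 1]
T5·…·T1 = [1 -9/2 0; 0 -9/2 0; 0 0 1]

T = [1 -9/2 0; 0 -9/2 0; 0 0 1]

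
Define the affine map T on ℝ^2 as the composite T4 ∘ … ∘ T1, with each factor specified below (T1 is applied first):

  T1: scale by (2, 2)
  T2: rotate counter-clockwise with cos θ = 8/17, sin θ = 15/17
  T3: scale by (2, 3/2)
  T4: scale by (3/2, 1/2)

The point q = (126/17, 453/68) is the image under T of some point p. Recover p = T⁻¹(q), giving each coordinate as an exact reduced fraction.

T1 = [2 0 0; 0 2 0; 0 0 1]
T2·T1 = [16/17 -30/17 0; 30/17 16/17 0; 0 0 1]
T3·…·T1 = [32/17 -60/17 0; 45/17 24/17 0; 0 0 1]
T4·…·T1 = [48/17 -90/17 0; 45/34 12/17 0; 0 0 1]
det M = 9; M⁻¹ = [4/51 10/17 0; -5/34 16/51 0; 0 0 1]
M⁻¹ · (126/17, 453/68)ᵀ = (9/2, 1)ᵀ

p = (9/2, 1)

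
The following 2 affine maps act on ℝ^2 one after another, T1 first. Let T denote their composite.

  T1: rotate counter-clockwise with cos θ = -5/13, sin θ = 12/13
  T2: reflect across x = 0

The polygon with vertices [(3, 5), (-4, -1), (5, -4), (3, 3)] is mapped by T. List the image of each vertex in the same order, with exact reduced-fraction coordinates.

T1 rotate counter-clockwise with cos θ = -5/13, sin θ = 12/13: (3, 5) → (-75/13, 11/13); (-4, -1) → (32/13, -43/13); (5, -4) → (23/13, 80/13); (3, 3) → (-51/13, 21/13)
T2 reflect across x = 0: (-75/13, 11/13) → (75/13, 11/13); (32/13, -43/13) → (-32/13, -43/13); (23/13, 80/13) → (-23/13, 80/13); (-51/13, 21/13) → (51/13, 21/13)

image vertices: (75/13, 11/13), (-32/13, -43/13), (-23/13, 80/13), (51/13, 21/13)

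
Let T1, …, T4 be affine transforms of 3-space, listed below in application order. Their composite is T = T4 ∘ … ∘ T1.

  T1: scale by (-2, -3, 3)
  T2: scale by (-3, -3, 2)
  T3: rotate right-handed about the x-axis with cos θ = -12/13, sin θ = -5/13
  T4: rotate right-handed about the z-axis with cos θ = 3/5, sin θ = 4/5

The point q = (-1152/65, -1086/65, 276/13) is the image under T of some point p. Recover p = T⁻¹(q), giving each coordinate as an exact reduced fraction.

T1 = [-2 0 0 0; 0 -3 0 0; 0 0 3 0; 0 0 0 1]
T2·T1 = [6 0 0 0; 0 9 0 0; 0 0 6 0; 0 0 0 1]
T3·…·T1 = [6 0 0 0; 0 -108/13 30/13 0; 0 -45/13 -72/13 0; 0 0 0 1]
T4·…·T1 = [18/5 432/65 -24/13 0; 24/5 -324/65 18/13 0; 0 -45/13 -72/13 0; 0 0 0 1]
det M = 324; M⁻¹ = [1/10 2/15 0 0; 16/195 -4/65 -5/117 0; -2/39 1/26 -2/13 0; 0 0 0 1]
M⁻¹ · (-1152/65, -1086/65, 276/13)ᵀ = (-4, -4/3, -3)ᵀ

p = (-4, -4/3, -3)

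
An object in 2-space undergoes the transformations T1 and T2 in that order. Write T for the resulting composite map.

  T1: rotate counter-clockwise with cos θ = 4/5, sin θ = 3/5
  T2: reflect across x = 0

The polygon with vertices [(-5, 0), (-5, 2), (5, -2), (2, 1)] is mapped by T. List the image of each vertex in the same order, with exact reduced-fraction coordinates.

T1 rotate counter-clockwise with cos θ = 4/5, sin θ = 3/5: (-5, 0) → (-4, -3); (-5, 2) → (-26/5, -7/5); (5, -2) → (26/5, 7/5); (2, 1) → (1, 2)
T2 reflect across x = 0: (-4, -3) → (4, -3); (-26/5, -7/5) → (26/5, -7/5); (26/5, 7/5) → (-26/5, 7/5); (1, 2) → (-1, 2)

image vertices: (4, -3), (26/5, -7/5), (-26/5, 7/5), (-1, 2)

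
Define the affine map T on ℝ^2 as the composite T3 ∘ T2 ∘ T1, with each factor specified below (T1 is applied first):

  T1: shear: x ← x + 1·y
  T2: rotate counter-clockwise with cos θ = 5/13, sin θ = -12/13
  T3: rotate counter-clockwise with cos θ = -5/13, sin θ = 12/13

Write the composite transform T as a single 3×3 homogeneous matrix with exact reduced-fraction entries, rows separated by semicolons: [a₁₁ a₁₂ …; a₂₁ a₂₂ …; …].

T1 = [1 1 0; 0 1 0; 0 0 1]
T2·T1 = [5/13 17/13 0; -12/13 -7/13 0; 0 0 1]
T3·…·T1 = [119/169 -1/169 0; 120/169 239/169 0; 0 0 1]

T = [119/169 -1/169 0; 120/169 239/169 0; 0 0 1]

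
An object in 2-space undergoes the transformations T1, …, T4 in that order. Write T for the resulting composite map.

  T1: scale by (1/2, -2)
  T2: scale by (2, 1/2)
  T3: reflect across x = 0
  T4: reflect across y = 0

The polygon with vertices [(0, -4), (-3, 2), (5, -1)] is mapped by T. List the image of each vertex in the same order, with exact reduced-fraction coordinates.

image vertices: (0, -4), (3, 2), (-5, -1)

T1 scale by (1/2, -2): (0, -4) → (0, 8); (-3, 2) → (-3/2, -4); (5, -1) → (5/2, 2)
T2 scale by (2, 1/2): (0, 8) → (0, 4); (-3/2, -4) → (-3, -2); (5/2, 2) → (5, 1)
T3 reflect across x = 0: (0, 4) → (0, 4); (-3, -2) → (3, -2); (5, 1) → (-5, 1)
T4 reflect across y = 0: (0, 4) → (0, -4); (3, -2) → (3, 2); (-5, 1) → (-5, -1)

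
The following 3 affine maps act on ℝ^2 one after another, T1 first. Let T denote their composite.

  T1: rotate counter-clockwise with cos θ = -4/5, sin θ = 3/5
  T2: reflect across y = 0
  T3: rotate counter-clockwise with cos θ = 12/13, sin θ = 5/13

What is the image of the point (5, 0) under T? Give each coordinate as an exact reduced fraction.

T1 rotate counter-clockwise with cos θ = -4/5, sin θ = 3/5: (5, 0) → (-4, 3)
T2 reflect across y = 0: (-4, 3) → (-4, -3)
T3 rotate counter-clockwise with cos θ = 12/13, sin θ = 5/13: (-4, -3) → (-33/13, -56/13)

T(p) = (-33/13, -56/13)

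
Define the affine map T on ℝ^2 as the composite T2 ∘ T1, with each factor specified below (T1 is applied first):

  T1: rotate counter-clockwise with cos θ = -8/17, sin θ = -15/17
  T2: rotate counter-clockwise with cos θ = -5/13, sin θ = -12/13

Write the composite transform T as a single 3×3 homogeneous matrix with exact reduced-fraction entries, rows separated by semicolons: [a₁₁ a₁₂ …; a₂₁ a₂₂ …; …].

T = [-140/221 -171/221 0; 171/221 -140/221 0; 0 0 1]

T1 = [-8/17 15/17 0; -15/17 -8/17 0; 0 0 1]
T2·T1 = [-140/221 -171/221 0; 171/221 -140/221 0; 0 0 1]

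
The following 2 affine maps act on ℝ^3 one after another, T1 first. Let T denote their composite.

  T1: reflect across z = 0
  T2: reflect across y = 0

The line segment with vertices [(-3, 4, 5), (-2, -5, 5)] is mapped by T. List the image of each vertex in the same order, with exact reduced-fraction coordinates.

image vertices: (-3, -4, -5), (-2, 5, -5)

T1 reflect across z = 0: (-3, 4, 5) → (-3, 4, -5); (-2, -5, 5) → (-2, -5, -5)
T2 reflect across y = 0: (-3, 4, -5) → (-3, -4, -5); (-2, -5, -5) → (-2, 5, -5)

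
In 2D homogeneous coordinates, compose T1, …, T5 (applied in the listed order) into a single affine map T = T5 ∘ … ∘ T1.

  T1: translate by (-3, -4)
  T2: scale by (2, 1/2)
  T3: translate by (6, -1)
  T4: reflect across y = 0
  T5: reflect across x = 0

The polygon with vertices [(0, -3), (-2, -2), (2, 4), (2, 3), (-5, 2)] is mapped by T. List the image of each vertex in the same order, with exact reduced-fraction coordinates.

T1 translate by (-3, -4): (0, -3) → (-3, -7); (-2, -2) → (-5, -6); (2, 4) → (-1, 0); (2, 3) → (-1, -1); (-5, 2) → (-8, -2)
T2 scale by (2, 1/2): (-3, -7) → (-6, -7/2); (-5, -6) → (-10, -3); (-1, 0) → (-2, 0); (-1, -1) → (-2, -1/2); (-8, -2) → (-16, -1)
T3 translate by (6, -1): (-6, -7/2) → (0, -9/2); (-10, -3) → (-4, -4); (-2, 0) → (4, -1); (-2, -1/2) → (4, -3/2); (-16, -1) → (-10, -2)
T4 reflect across y = 0: (0, -9/2) → (0, 9/2); (-4, -4) → (-4, 4); (4, -1) → (4, 1); (4, -3/2) → (4, 3/2); (-10, -2) → (-10, 2)
T5 reflect across x = 0: (0, 9/2) → (0, 9/2); (-4, 4) → (4, 4); (4, 1) → (-4, 1); (4, 3/2) → (-4, 3/2); (-10, 2) → (10, 2)

image vertices: (0, 9/2), (4, 4), (-4, 1), (-4, 3/2), (10, 2)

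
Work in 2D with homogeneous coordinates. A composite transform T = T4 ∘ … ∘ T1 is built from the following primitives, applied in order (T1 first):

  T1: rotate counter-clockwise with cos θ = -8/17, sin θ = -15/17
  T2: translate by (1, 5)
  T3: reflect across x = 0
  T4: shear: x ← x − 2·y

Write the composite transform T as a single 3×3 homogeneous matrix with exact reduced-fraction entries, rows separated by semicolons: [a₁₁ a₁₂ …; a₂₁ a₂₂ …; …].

T1 = [-8/17 15/17 0; -15/17 -8/17 0; 0 0 1]
T2·T1 = [-8/17 15/17 1; -15/17 -8/17 5; 0 0 1]
T3·…·T1 = [8/17 -15/17 -1; -15/17 -8/17 5; 0 0 1]
T4·…·T1 = [38/17 1/17 -11; -15/17 -8/17 5; 0 0 1]

T = [38/17 1/17 -11; -15/17 -8/17 5; 0 0 1]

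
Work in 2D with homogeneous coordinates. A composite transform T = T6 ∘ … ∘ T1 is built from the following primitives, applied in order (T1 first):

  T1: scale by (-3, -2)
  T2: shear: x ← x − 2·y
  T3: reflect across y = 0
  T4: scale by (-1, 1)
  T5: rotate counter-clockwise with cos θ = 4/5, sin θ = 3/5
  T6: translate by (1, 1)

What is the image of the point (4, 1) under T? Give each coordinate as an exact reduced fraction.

T(p) = (31/5, 37/5)

T1 scale by (-3, -2): (4, 1) → (-12, -2)
T2 shear: x ← x − 2·y: (-12, -2) → (-8, -2)
T3 reflect across y = 0: (-8, -2) → (-8, 2)
T4 scale by (-1, 1): (-8, 2) → (8, 2)
T5 rotate counter-clockwise with cos θ = 4/5, sin θ = 3/5: (8, 2) → (26/5, 32/5)
T6 translate by (1, 1): (26/5, 32/5) → (31/5, 37/5)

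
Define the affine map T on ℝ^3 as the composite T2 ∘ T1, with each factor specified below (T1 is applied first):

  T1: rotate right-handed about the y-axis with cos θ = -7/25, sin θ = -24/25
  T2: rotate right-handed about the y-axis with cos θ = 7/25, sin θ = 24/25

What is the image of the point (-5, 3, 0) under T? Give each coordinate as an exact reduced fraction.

T(p) = (-527/125, 3, -336/125)

T1 rotate right-handed about the y-axis with cos θ = -7/25, sin θ = -24/25: (-5, 3, 0) → (7/5, 3, -24/5)
T2 rotate right-handed about the y-axis with cos θ = 7/25, sin θ = 24/25: (7/5, 3, -24/5) → (-527/125, 3, -336/125)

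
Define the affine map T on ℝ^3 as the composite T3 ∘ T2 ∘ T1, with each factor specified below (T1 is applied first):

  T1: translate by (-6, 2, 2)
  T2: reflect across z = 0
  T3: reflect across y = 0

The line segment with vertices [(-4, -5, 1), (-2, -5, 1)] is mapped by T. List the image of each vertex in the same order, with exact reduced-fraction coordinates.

T1 translate by (-6, 2, 2): (-4, -5, 1) → (-10, -3, 3); (-2, -5, 1) → (-8, -3, 3)
T2 reflect across z = 0: (-10, -3, 3) → (-10, -3, -3); (-8, -3, 3) → (-8, -3, -3)
T3 reflect across y = 0: (-10, -3, -3) → (-10, 3, -3); (-8, -3, -3) → (-8, 3, -3)

image vertices: (-10, 3, -3), (-8, 3, -3)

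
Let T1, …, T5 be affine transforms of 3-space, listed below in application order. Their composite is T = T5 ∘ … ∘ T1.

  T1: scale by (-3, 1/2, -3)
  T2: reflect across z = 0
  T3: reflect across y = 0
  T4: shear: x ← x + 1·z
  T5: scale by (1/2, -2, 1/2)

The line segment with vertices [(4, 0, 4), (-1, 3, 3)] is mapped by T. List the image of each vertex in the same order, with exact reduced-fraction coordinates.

image vertices: (0, 0, 6), (6, 3, 9/2)

T1 scale by (-3, 1/2, -3): (4, 0, 4) → (-12, 0, -12); (-1, 3, 3) → (3, 3/2, -9)
T2 reflect across z = 0: (-12, 0, -12) → (-12, 0, 12); (3, 3/2, -9) → (3, 3/2, 9)
T3 reflect across y = 0: (-12, 0, 12) → (-12, 0, 12); (3, 3/2, 9) → (3, -3/2, 9)
T4 shear: x ← x + 1·z: (-12, 0, 12) → (0, 0, 12); (3, -3/2, 9) → (12, -3/2, 9)
T5 scale by (1/2, -2, 1/2): (0, 0, 12) → (0, 0, 6); (12, -3/2, 9) → (6, 3, 9/2)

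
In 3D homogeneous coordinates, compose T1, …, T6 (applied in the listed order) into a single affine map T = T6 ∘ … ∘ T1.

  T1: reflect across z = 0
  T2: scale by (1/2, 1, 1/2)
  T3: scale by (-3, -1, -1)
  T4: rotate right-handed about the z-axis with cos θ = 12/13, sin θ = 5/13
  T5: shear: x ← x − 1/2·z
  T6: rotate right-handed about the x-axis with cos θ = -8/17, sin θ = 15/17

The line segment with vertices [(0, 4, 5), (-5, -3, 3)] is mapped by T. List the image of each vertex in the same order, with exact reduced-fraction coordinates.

T1 reflect across z = 0: (0, 4, 5) → (0, 4, -5); (-5, -3, 3) → (-5, -3, -3)
T2 scale by (1/2, 1, 1/2): (0, 4, -5) → (0, 4, -5/2); (-5, -3, -3) → (-5/2, -3, -3/2)
T3 scale by (-3, -1, -1): (0, 4, -5/2) → (0, -4, 5/2); (-5/2, -3, -3/2) → (15/2, 3, 3/2)
T4 rotate right-handed about the z-axis with cos θ = 12/13, sin θ = 5/13: (0, -4, 5/2) → (20/13, -48/13, 5/2); (15/2, 3, 3/2) → (75/13, 147/26, 3/2)
T5 shear: x ← x − 1/2·z: (20/13, -48/13, 5/2) → (15/52, -48/13, 5/2); (75/13, 147/26, 3/2) → (261/52, 147/26, 3/2)
T6 rotate right-handed about the x-axis with cos θ = -8/17, sin θ = 15/17: (15/52, -48/13, 5/2) → (15/52, -207/442, -980/221); (261/52, 147/26, 3/2) → (261/52, -1761/442, 1893/442)

image vertices: (15/52, -207/442, -980/221), (261/52, -1761/442, 1893/442)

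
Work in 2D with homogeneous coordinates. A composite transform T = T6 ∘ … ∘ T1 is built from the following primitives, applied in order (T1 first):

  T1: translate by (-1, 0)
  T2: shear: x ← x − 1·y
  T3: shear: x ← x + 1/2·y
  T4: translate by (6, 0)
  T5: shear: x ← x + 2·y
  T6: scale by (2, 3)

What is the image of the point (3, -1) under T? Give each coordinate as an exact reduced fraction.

T(p) = (13, -3)

T1 translate by (-1, 0): (3, -1) → (2, -1)
T2 shear: x ← x − 1·y: (2, -1) → (3, -1)
T3 shear: x ← x + 1/2·y: (3, -1) → (5/2, -1)
T4 translate by (6, 0): (5/2, -1) → (17/2, -1)
T5 shear: x ← x + 2·y: (17/2, -1) → (13/2, -1)
T6 scale by (2, 3): (13/2, -1) → (13, -3)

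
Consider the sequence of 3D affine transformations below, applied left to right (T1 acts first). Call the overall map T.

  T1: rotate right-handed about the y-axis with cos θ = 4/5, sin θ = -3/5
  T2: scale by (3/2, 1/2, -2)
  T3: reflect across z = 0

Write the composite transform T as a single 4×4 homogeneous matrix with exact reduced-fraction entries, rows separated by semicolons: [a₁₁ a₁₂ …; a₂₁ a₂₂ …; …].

T1 = [4/5 0 -3/5 0; 0 1 0 0; 3/5 0 4/5 0; 0 0 0 1]
T2·T1 = [6/5 0 -9/10 0; 0 1/2 0 0; -6/5 0 -8/5 0; 0 0 0 1]
T3·…·T1 = [6/5 0 -9/10 0; 0 1/2 0 0; 6/5 0 8/5 0; 0 0 0 1]

T = [6/5 0 -9/10 0; 0 1/2 0 0; 6/5 0 8/5 0; 0 0 0 1]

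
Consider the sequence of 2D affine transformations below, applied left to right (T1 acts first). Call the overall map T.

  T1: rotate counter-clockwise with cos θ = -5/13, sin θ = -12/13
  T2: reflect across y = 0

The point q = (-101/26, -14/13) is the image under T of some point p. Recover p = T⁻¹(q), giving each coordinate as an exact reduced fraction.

p = (1/2, -4)

T1 = [-5/13 12/13 0; -12/13 -5/13 0; 0 0 1]
T2·T1 = [-5/13 12/13 0; 12/13 5/13 0; 0 0 1]
det M = -1; M⁻¹ = [-5/13 12/13 0; 12/13 5/13 0; 0 0 1]
M⁻¹ · (-101/26, -14/13)ᵀ = (1/2, -4)ᵀ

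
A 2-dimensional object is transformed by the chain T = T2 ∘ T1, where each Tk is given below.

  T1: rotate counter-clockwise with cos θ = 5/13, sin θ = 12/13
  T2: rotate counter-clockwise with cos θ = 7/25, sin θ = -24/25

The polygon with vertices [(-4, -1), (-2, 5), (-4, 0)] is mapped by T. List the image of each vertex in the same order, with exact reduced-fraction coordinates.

T1 rotate counter-clockwise with cos θ = 5/13, sin θ = 12/13: (-4, -1) → (-8/13, -53/13); (-2, 5) → (-70/13, 1/13); (-4, 0) → (-20/13, -48/13)
T2 rotate counter-clockwise with cos θ = 7/25, sin θ = -24/25: (-8/13, -53/13) → (-1328/325, -179/325); (-70/13, 1/13) → (-466/325, 1687/325); (-20/13, -48/13) → (-1292/325, 144/325)

image vertices: (-1328/325, -179/325), (-466/325, 1687/325), (-1292/325, 144/325)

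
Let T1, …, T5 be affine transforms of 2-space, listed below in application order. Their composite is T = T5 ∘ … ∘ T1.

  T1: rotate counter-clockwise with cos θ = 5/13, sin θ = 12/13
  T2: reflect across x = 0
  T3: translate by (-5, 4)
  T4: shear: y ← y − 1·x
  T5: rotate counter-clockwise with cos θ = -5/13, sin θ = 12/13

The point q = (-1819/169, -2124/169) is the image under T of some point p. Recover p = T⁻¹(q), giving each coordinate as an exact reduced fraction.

T1 = [5/13 -12/13 0; 12/13 5/13 0; 0 0 1]
T2·T1 = [-5/13 12/13 0; 12/13 5/13 0; 0 0 1]
T3·…·T1 = [-5/13 12/13 -5; 12/13 5/13 4; 0 0 1]
T4·…·T1 = [-5/13 12/13 -5; 17/13 -7/13 9; 0 0 1]
T5·…·T1 = [-179/169 24/169 -83/13; -145/169 179/169 -105/13; 0 0 1]
det M = -1; M⁻¹ = [-179/169 24/169 -73/13; -145/169 179/169 40/13; 0 0 1]
M⁻¹ · (-1819/169, -2124/169)ᵀ = (4, -1)ᵀ

p = (4, -1)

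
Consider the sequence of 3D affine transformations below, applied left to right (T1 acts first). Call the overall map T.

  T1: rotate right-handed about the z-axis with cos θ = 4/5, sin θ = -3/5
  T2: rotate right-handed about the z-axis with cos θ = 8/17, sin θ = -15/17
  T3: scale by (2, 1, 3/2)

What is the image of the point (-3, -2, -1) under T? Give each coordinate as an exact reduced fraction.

T(p) = (-258/85, 278/85, -3/2)

T1 rotate right-handed about the z-axis with cos θ = 4/5, sin θ = -3/5: (-3, -2, -1) → (-18/5, 1/5, -1)
T2 rotate right-handed about the z-axis with cos θ = 8/17, sin θ = -15/17: (-18/5, 1/5, -1) → (-129/85, 278/85, -1)
T3 scale by (2, 1, 3/2): (-129/85, 278/85, -1) → (-258/85, 278/85, -3/2)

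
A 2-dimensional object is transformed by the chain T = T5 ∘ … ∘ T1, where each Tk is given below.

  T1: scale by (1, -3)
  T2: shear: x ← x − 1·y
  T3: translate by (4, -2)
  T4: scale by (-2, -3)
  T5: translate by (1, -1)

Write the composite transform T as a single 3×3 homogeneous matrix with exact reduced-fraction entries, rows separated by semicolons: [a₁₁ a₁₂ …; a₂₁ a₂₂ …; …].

T1 = [1 0 0; 0 -3 0; 0 0 1]
T2·T1 = [1 3 0; 0 -3 0; 0 0 1]
T3·…·T1 = [1 3 4; 0 -3 -2; 0 0 1]
T4·…·T1 = [-2 -6 -8; 0 9 6; 0 0 1]
T5·…·T1 = [-2 -6 -7; 0 9 5; 0 0 1]

T = [-2 -6 -7; 0 9 5; 0 0 1]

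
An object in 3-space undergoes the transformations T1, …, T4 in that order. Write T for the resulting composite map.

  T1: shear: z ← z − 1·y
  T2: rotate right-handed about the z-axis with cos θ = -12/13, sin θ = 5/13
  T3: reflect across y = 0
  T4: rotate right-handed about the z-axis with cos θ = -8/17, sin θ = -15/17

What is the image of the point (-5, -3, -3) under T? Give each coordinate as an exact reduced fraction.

T(p) = (-45/13, -61/13, 0)

T1 shear: z ← z − 1·y: (-5, -3, -3) → (-5, -3, 0)
T2 rotate right-handed about the z-axis with cos θ = -12/13, sin θ = 5/13: (-5, -3, 0) → (75/13, 11/13, 0)
T3 reflect across y = 0: (75/13, 11/13, 0) → (75/13, -11/13, 0)
T4 rotate right-handed about the z-axis with cos θ = -8/17, sin θ = -15/17: (75/13, -11/13, 0) → (-45/13, -61/13, 0)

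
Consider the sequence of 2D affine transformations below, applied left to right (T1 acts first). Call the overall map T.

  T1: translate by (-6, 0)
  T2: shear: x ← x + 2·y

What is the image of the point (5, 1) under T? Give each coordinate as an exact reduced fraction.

T1 translate by (-6, 0): (5, 1) → (-1, 1)
T2 shear: x ← x + 2·y: (-1, 1) → (1, 1)

T(p) = (1, 1)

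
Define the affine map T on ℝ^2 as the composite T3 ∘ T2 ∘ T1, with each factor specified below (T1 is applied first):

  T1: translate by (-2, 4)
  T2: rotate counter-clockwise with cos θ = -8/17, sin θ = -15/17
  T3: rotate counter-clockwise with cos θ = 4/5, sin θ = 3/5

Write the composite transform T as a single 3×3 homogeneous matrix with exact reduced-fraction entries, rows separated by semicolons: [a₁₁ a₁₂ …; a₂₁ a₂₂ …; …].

T1 = [1 0 -2; 0 1 4; 0 0 1]
T2·T1 = [-8/17 15/17 76/17; -15/17 -8/17 -2/17; 0 0 1]
T3·…·T1 = [13/85 84/85 62/17; -84/85 13/85 44/17; 0 0 1]

T = [13/85 84/85 62/17; -84/85 13/85 44/17; 0 0 1]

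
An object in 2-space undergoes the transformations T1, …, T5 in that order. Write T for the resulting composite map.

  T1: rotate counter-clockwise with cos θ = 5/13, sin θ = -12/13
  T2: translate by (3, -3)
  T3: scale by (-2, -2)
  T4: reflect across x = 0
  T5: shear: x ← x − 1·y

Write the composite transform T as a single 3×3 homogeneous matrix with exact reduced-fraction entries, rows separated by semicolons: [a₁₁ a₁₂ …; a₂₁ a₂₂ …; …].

T1 = [5/13 12/13 0; -12/13 5/13 0; 0 0 1]
T2·T1 = [5/13 12/13 3; -12/13 5/13 -3; 0 0 1]
T3·…·T1 = [-10/13 -24/13 -6; 24/13 -10/13 6; 0 0 1]
T4·…·T1 = [10/13 24/13 6; 24/13 -10/13 6; 0 0 1]
T5·…·T1 = [-14/13 34/13 0; 24/13 -10/13 6; 0 0 1]

T = [-14/13 34/13 0; 24/13 -10/13 6; 0 0 1]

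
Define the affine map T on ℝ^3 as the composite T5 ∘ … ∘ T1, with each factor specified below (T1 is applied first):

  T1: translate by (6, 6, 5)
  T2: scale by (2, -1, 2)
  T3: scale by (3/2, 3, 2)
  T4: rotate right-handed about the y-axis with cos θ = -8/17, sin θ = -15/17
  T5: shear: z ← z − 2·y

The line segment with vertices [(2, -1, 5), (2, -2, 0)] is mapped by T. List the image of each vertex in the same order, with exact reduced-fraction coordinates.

image vertices: (-792/17, -15, 550/17), (-492/17, -12, 608/17)

T1 translate by (6, 6, 5): (2, -1, 5) → (8, 5, 10); (2, -2, 0) → (8, 4, 5)
T2 scale by (2, -1, 2): (8, 5, 10) → (16, -5, 20); (8, 4, 5) → (16, -4, 10)
T3 scale by (3/2, 3, 2): (16, -5, 20) → (24, -15, 40); (16, -4, 10) → (24, -12, 20)
T4 rotate right-handed about the y-axis with cos θ = -8/17, sin θ = -15/17: (24, -15, 40) → (-792/17, -15, 40/17); (24, -12, 20) → (-492/17, -12, 200/17)
T5 shear: z ← z − 2·y: (-792/17, -15, 40/17) → (-792/17, -15, 550/17); (-492/17, -12, 200/17) → (-492/17, -12, 608/17)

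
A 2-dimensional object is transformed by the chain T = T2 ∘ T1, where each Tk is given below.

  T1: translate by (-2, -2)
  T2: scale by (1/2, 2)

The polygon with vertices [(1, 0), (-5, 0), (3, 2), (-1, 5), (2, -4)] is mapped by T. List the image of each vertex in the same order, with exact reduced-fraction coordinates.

image vertices: (-1/2, -4), (-7/2, -4), (1/2, 0), (-3/2, 6), (0, -12)

T1 translate by (-2, -2): (1, 0) → (-1, -2); (-5, 0) → (-7, -2); (3, 2) → (1, 0); (-1, 5) → (-3, 3); (2, -4) → (0, -6)
T2 scale by (1/2, 2): (-1, -2) → (-1/2, -4); (-7, -2) → (-7/2, -4); (1, 0) → (1/2, 0); (-3, 3) → (-3/2, 6); (0, -6) → (0, -12)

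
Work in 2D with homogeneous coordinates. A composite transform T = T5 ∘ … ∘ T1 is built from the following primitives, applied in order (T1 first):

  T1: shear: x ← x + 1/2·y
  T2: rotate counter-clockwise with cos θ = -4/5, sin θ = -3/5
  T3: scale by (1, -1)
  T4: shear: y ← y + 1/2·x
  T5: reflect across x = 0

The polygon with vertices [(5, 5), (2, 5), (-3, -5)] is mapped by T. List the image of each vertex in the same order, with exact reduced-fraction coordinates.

image vertices: (3, 7), (3/5, 32/5), (-7/5, -33/5)

T1 shear: x ← x + 1/2·y: (5, 5) → (15/2, 5); (2, 5) → (9/2, 5); (-3, -5) → (-11/2, -5)
T2 rotate counter-clockwise with cos θ = -4/5, sin θ = -3/5: (15/2, 5) → (-3, -17/2); (9/2, 5) → (-3/5, -67/10); (-11/2, -5) → (7/5, 73/10)
T3 scale by (1, -1): (-3, -17/2) → (-3, 17/2); (-3/5, -67/10) → (-3/5, 67/10); (7/5, 73/10) → (7/5, -73/10)
T4 shear: y ← y + 1/2·x: (-3, 17/2) → (-3, 7); (-3/5, 67/10) → (-3/5, 32/5); (7/5, -73/10) → (7/5, -33/5)
T5 reflect across x = 0: (-3, 7) → (3, 7); (-3/5, 32/5) → (3/5, 32/5); (7/5, -33/5) → (-7/5, -33/5)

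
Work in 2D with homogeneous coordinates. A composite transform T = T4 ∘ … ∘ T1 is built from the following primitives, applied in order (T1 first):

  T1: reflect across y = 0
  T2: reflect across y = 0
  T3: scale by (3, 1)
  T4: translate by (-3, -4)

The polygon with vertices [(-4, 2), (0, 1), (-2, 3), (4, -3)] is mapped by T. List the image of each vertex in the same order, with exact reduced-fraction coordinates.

image vertices: (-15, -2), (-3, -3), (-9, -1), (9, -7)

T1 reflect across y = 0: (-4, 2) → (-4, -2); (0, 1) → (0, -1); (-2, 3) → (-2, -3); (4, -3) → (4, 3)
T2 reflect across y = 0: (-4, -2) → (-4, 2); (0, -1) → (0, 1); (-2, -3) → (-2, 3); (4, 3) → (4, -3)
T3 scale by (3, 1): (-4, 2) → (-12, 2); (0, 1) → (0, 1); (-2, 3) → (-6, 3); (4, -3) → (12, -3)
T4 translate by (-3, -4): (-12, 2) → (-15, -2); (0, 1) → (-3, -3); (-6, 3) → (-9, -1); (12, -3) → (9, -7)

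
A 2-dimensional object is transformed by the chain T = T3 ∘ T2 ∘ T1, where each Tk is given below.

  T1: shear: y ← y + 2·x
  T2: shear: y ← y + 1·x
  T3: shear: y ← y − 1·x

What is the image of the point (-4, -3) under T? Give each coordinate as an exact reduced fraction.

T1 shear: y ← y + 2·x: (-4, -3) → (-4, -11)
T2 shear: y ← y + 1·x: (-4, -11) → (-4, -15)
T3 shear: y ← y − 1·x: (-4, -15) → (-4, -11)

T(p) = (-4, -11)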